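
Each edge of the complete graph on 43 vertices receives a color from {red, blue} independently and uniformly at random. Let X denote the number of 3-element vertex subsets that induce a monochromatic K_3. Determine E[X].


Let X = Σ_S X_S over the C(43, 3) = 12341 subsets S of size 3, where X_S = 1 if the K_3 on S is monochromatic.
For a fixed S, the K_3 on S has C(3, 2) = 3 edges. P[all 3 edges red] = (1/2)^3, and likewise for blue, so P[monochromatic] = 2·(1/2)^3 = 2^{1 − 3} = 1/4.
By linearity: E[X] = C(43, 3) · 2^{1 − 3} = 12341 · 1/4 = 12341/4.
Numerically: E[X] ≈ 3085.250.

E[X] = C(43,3)·2^(1−C(3,2)) = 12341/4 ≈ 3085.250.


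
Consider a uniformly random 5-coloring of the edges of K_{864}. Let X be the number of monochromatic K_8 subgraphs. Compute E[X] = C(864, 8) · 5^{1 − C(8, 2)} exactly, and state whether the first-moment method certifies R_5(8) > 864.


E[X] = C(864, 8) · 5^{1 − 28} = 7455455062926006708 · 5^{−27} = 7455455062926006708/7450580596923828125.
As a reduced fraction: E[X] = 7455455062926006708/7450580596923828125 ≈ 1.001.
Is E[X] < 1? NO.
Since E[X] ≥ 1, the first-moment bound is inconclusive at n = 864; it does NOT by itself certify R_5(8) > 864.

E[X] = 7455455062926006708/7450580596923828125 ≈ 1.001; E[X] ≥ 1; first-moment method inconclusive here.


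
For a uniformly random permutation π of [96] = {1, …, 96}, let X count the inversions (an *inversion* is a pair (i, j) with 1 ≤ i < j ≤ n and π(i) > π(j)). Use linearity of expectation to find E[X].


Write X = Σ X_I over the C(96, 2) = 4560 pairs i < j, with X_I the indicator of one inversion.
There are 4560 indicators.
For each fixed pair i < j, the values π(i) and π(j) are two distinct elements of {1, …, 96} in uniformly random order; by symmetry P[π(i) > π(j)] = 1/2.
By linearity: E[X] = 4560 · (1/2) = C(96, 2) · (1/2) = 4560/2 = 2280 ≈ 2280.000.

E[X] = 2280 = 2280.000.


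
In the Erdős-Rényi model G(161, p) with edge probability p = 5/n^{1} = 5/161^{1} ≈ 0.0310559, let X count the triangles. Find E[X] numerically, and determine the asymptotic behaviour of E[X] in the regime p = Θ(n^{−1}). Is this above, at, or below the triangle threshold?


Number of potential triangles: C(161, 3) = 682640.
Each occurs with probability p³ ≈ (0.0310559)³ ≈ 2.99524523e-05.
By linearity: E[X] = C(161, 3)·p³ ≈ 682640 · 2.99524523e-05 ≈ 20.446742.
Here α = 1, so p = 5/n is exactly at the triangle threshold p ~ 1/n. Asymptotically E[X] → c³/6 = 5³/6 = 125/6 ≈ 20.833333, a bounded constant. In this regime the triangle count is asymptotically Poisson(c³/6).

E[X] ≈ 20.446742; in regime p = Θ(1/n^{1}) E[X] stays bounded (at the triangle threshold p ~ 1/n).


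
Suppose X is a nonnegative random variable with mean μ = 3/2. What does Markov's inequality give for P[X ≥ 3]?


μ = E[X] = 3/2, a = 3.
Markov: P[X ≥ 3] ≤ μ/a = (3/2)/3 = 1/2.
Numerically: ≈ 0.500.
(Since a = 3 > μ = 1.500, the bound 1/2 is < 1 and informative.)

P[X ≥ 3] ≤ 1/2 ≈ 0.500.


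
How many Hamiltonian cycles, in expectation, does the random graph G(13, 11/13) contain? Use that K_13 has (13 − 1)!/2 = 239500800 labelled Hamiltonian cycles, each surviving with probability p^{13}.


K_13 has (13 − 1)!/2 = 239500800 labelled Hamiltonian cycles.
For each such Hamiltonian cycle H, let X_H = 1 if all 13 edges of H are present in G. Then P[X_H = 1] = p^{13} = (11/13)^{13} = 34522712143931/302875106592253.
By linearity: E[X] = Σ_H E[X_H] = 239500800 · p^{13} = 239500800 · 34522712143931/302875106592253 = 8268217176641189644800/302875106592253.
Numerically: E[X] ≈ 2.72991e+07.

E[X] = 239500800 · (11/13)^{13} = 8268217176641189644800/302875106592253 ≈ 2.72991e+07.


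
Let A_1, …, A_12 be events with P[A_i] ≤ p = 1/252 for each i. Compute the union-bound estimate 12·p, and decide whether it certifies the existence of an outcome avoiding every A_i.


Union bound: P[∪_{i=1}^{12} A_i] ≤ Σ_i P[A_i] ≤ 12·p = 12·(1/252) = 1/21.
Numerically: 1/21 ≈ 0.0476190.
Is 1/21 < 1? YES.
Since P[∪ A_i] ≤ 1/21 < 1, the complement has P[∩ A_i^c] ≥ 1 − 1/21 = 20/21 > 0, so some outcome avoids every A_i.

12·p = 1/21 ≈ 0.0476190; existence CERTIFIED by the union bound.


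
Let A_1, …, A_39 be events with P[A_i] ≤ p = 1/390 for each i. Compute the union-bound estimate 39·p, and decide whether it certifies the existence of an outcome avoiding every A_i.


Union bound: P[∪_{i=1}^{39} A_i] ≤ Σ_i P[A_i] ≤ 39·p = 39·(1/390) = 1/10.
Numerically: 1/10 ≈ 0.10000.
Is 1/10 < 1? YES.
Since P[∪ A_i] ≤ 1/10 < 1, the complement has P[∩ A_i^c] ≥ 1 − 1/10 = 9/10 > 0, so some outcome avoids every A_i.

39·p = 1/10 ≈ 0.10000; existence CERTIFIED by the union bound.


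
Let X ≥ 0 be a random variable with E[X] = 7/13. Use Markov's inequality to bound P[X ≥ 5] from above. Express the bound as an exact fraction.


μ = E[X] = 7/13, a = 5.
Markov: P[X ≥ 5] ≤ μ/a = (7/13)/5 = 7/65.
Numerically: ≈ 0.1077.
(Since a = 5 > μ = 0.5385, the bound 7/65 is < 1 and informative.)

P[X ≥ 5] ≤ 7/65 ≈ 0.1077.


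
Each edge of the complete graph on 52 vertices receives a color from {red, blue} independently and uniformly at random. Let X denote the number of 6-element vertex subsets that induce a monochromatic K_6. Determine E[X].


Let X = Σ_S X_S over the C(52, 6) = 20358520 subsets S of size 6, where X_S = 1 if the K_6 on S is monochromatic.
For a fixed S, the K_6 on S has C(6, 2) = 15 edges. P[all 15 edges red] = (1/2)^15, and likewise for blue, so P[monochromatic] = 2·(1/2)^15 = 2^{1 − 15} = 1/16384.
By linearity: E[X] = C(52, 6) · 2^{1 − 15} = 20358520 · 1/16384 = 2544815/2048.
Numerically: E[X] ≈ 1242.585449.

E[X] = C(52,6)·2^(1−C(6,2)) = 2544815/2048 ≈ 1242.585449.


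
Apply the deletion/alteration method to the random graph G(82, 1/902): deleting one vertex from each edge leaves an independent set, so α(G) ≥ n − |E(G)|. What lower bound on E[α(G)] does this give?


E[|E(G)|] = C(82, 2)·p = 3321 · (1/902) = 81/22.
E[α(G)] ≥ n − E[|E(G)|] = 82 − 81/22 = 1723/22.
Numerically: ≈ 78.31818.
(This is only a lower bound; the true E[α(G)] may be larger.)

E[α(G)] ≥ 1723/22 ≈ 78.31818.


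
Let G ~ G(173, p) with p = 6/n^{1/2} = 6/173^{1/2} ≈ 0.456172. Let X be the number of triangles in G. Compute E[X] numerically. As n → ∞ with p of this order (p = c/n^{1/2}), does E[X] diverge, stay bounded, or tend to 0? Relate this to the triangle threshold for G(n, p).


Number of potential triangles: C(173, 3) = 848046.
Each occurs with probability p³ ≈ (0.456172)³ ≈ 9.49258723e-02.
By linearity: E[X] = C(173, 3)·p³ ≈ 848046 · 9.49258723e-02 ≈ 80501.506259.
Since α = 1/2 < 1, p = c/n^{1/2} ≫ 1/n is above the triangle threshold p ~ 1/n. Asymptotically E[X] ~ (c³/6)·n^{3(1−α)} = (6³/6)·n^{1.5} → ∞; triangles are abundant w.h.p.

E[X] ≈ 80501.506259; in regime p = Θ(1/n^{1/2}) E[X] diverges (above the triangle threshold p ~ 1/n).


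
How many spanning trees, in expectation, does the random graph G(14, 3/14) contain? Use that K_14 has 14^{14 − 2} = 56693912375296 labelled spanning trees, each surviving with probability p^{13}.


K_14 has 14^{14 − 2} = 56693912375296 labelled spanning trees.
For each such spanning tree H, let X_H = 1 if all 13 edges of H are present in G. Then P[X_H = 1] = p^{13} = (3/14)^{13} = 1594323/793714773254144.
By linearity: E[X] = Σ_H E[X_H] = 56693912375296 · p^{13} = 56693912375296 · 1594323/793714773254144 = 1594323/14.
Numerically: E[X] ≈ 1.1388e+05.

E[X] = 56693912375296 · (3/14)^{13} = 1594323/14 ≈ 1.1388e+05.


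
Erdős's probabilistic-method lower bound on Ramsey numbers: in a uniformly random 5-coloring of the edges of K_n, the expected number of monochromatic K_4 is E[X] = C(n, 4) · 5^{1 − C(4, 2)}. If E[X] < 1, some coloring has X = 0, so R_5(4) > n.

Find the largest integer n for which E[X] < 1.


We need C(n, 4) · 5^{1 − 6} < 1, i.e. C(n, 4) < 5^{6 − 1} = 3125.
Check values of n near the boundary:
  n = 15: C(15, 4) = 1365; 1365 < 3125? YES
  n = 16: C(16, 4) = 1820; 1820 < 3125? YES
  n = 17: C(17, 4) = 2380; 2380 < 3125? YES
  n = 18: C(18, 4) = 3060; 3060 < 3125? YES
  n = 19: C(19, 4) = 3876; 3876 < 3125? NO
  n = 20: C(20, 4) = 4845; 4845 < 3125? NO
The largest n with C(n, 4) < 3125 is n = 18 (where E[X] = 612/625 ≈ 0.979). Hence R_5(4) > 18, i.e. R_5(4) ≥ 19.

Largest n = 18; hence R_5(4) > 18.


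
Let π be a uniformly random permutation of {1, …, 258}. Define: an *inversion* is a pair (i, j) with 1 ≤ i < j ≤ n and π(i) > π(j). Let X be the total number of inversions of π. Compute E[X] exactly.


Write X = Σ X_I over the C(258, 2) = 33153 pairs i < j, with X_I the indicator of one inversion.
There are 33153 indicators.
For each fixed pair i < j, the values π(i) and π(j) are two distinct elements of {1, …, 258} in uniformly random order; by symmetry P[π(i) > π(j)] = 1/2.
By linearity: E[X] = 33153 · (1/2) = C(258, 2) · (1/2) = 33153/2 = 33153/2 ≈ 16576.500.

E[X] = 33153/2 = 16576.500.


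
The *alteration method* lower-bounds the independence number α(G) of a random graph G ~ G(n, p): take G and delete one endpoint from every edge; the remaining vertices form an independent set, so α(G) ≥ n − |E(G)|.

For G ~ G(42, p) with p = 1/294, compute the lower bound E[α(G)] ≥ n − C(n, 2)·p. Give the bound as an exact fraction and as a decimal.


E[|E(G)|] = C(42, 2)·p = 861 · (1/294) = 41/14.
E[α(G)] ≥ n − E[|E(G)|] = 42 − 41/14 = 547/14.
Numerically: ≈ 39.071.
(This is only a lower bound; the true E[α(G)] may be larger.)

E[α(G)] ≥ 547/14 ≈ 39.071.


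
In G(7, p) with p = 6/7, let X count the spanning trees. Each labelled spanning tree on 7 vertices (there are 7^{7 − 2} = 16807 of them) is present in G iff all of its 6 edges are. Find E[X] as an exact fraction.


K_7 has 7^{7 − 2} = 16807 labelled spanning trees.
For each such spanning tree H, let X_H = 1 if all 6 edges of H are present in G. Then P[X_H = 1] = p^{6} = (6/7)^{6} = 46656/117649.
By linearity of expectation: E[X] = Σ_H E[X_H] = 16807 · p^{6} = 16807 · 46656/117649 = 46656/7.
Numerically: E[X] ≈ 6665.

E[X] = 16807 · (6/7)^{6} = 46656/7 ≈ 6665.


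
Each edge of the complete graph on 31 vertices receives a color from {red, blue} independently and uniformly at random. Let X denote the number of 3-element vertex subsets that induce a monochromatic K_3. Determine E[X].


Let X = Σ_S X_S over the C(31, 3) = 4495 subsets S of size 3, where X_S = 1 if the K_3 on S is monochromatic.
For a fixed S, the K_3 on S has C(3, 2) = 3 edges. P[all 3 edges red] = (1/2)^3, and likewise for blue, so P[monochromatic] = 2·(1/2)^3 = 2^{1 − 3} = 1/4.
By linearity: E[X] = C(31, 3) · 2^{1 − 3} = 4495 · 1/4 = 4495/4.
Numerically: E[X] ≈ 1123.75000.

E[X] = C(31,3)·2^(1−C(3,2)) = 4495/4 ≈ 1123.75000.


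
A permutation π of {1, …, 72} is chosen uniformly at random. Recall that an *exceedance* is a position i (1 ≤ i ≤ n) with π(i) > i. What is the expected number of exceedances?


Write X = Σ_{i=1}^{72} X_i, where X_i = 1_{π(i) > i}.
For each fixed i, π(i) is uniform over {1, …, 72} (marginal of a uniform permutation), so P[π(i) > i] = (n − i)/n. Summing: Σ_{i=1}^{72} (n − i)/n = (0 + 1 + … + 71)/72 = 72(72 − 1)/(2·72) = (72 − 1)/2.
Hence E[X] = Σ_{i=1}^{72} (72 − i)/72 = 71/2 ≈ 35.500000.

E[X] = 71/2 = 35.500000.


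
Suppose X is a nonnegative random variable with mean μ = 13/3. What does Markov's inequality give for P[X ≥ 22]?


μ = E[X] = 13/3, a = 22.
Markov: P[X ≥ 22] ≤ μ/a = (13/3)/22 = 13/66.
Numerically: ≈ 0.197.
(Since a = 22 > μ = 4.333, the bound 13/66 is < 1 and informative.)

P[X ≥ 22] ≤ 13/66 ≈ 0.197.


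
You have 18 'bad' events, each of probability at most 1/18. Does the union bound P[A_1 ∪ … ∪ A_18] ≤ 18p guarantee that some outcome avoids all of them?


Union bound: P[∪_{i=1}^{18} A_i] ≤ Σ_i P[A_i] ≤ 18·p = 18·(1/18) = 1.
Numerically: 1 ≈ 1.0000.
Is 1 < 1? NO.
Since the bound 1 is ≥ 1, the union bound is uninformative here; it does NOT by itself certify existence.

18·p = 1 ≈ 1.0000; existence NOT certified by the union bound.


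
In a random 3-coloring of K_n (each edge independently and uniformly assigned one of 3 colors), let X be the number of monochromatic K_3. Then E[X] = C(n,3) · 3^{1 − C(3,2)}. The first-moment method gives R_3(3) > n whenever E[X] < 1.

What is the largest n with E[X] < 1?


We need C(n, 3) · 3^{1 − 3} < 1, i.e. C(n, 3) < 3^{3 − 1} = 9.
Check values of n near the boundary:
  n = 3: C(3, 3) = 1; 1 < 9? YES
  n = 4: C(4, 3) = 4; 4 < 9? YES
  n = 5: C(5, 3) = 10; 10 < 9? NO
  n = 6: C(6, 3) = 20; 20 < 9? NO
The largest n with C(n, 3) < 9 is n = 4 (where E[X] = 4/9 ≈ 0.4444). Hence R_3(3) > 4, i.e. R_3(3) ≥ 5.

Largest n = 4; hence R_3(3) > 4.


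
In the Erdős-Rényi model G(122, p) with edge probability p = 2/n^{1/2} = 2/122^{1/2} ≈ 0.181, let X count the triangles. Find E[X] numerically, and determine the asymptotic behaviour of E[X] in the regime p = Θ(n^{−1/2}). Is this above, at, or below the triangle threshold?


Number of potential triangles: C(122, 3) = 295240.
Each occurs with probability p³ ≈ (0.181)³ ≈ 5.93677e-03.
By linearity: E[X] = C(122, 3)·p³ ≈ 295240 · 5.93677e-03 ≈ 1752.772.
Since α = 1/2 < 1, p = c/n^{1/2} ≫ 1/n is above the triangle threshold p ~ 1/n. Asymptotically E[X] ~ (c³/6)·n^{3(1−α)} = (2³/6)·n^{1.5} → ∞; triangles are abundant w.h.p.

E[X] ≈ 1752.772; in regime p = Θ(1/n^{1/2}) E[X] diverges (above the triangle threshold p ~ 1/n).


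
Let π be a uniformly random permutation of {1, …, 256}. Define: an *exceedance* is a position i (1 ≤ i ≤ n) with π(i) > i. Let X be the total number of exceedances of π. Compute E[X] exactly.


Write X = Σ_{i=1}^{256} X_i, where X_i = 1_{π(i) > i}.
For each fixed i, π(i) is uniform over {1, …, 256} (marginal of a uniform permutation), so P[π(i) > i] = (n − i)/n. Summing: Σ_{i=1}^{256} (n − i)/n = (0 + 1 + … + 255)/256 = 256(256 − 1)/(2·256) = (256 − 1)/2.
Hence E[X] = Σ_{i=1}^{256} (256 − i)/256 = 255/2 ≈ 127.500.

E[X] = 255/2 = 127.500.


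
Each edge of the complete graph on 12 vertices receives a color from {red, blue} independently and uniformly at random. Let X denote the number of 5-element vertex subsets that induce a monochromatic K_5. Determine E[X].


Let X = Σ_S X_S over the C(12, 5) = 792 subsets S of size 5, where X_S = 1 if the K_5 on S is monochromatic.
For a fixed S, the K_5 on S has C(5, 2) = 10 edges. P[all 10 edges red] = (1/2)^10, and likewise for blue, so P[monochromatic] = 2·(1/2)^10 = 2^{1 − 10} = 1/512.
Summing: E[X] = C(12, 5) · 2^{1 − 10} = 792 · 1/512 = 99/64.
Numerically: E[X] ≈ 1.54688.

E[X] = C(12,5)·2^(1−C(5,2)) = 99/64 ≈ 1.54688.


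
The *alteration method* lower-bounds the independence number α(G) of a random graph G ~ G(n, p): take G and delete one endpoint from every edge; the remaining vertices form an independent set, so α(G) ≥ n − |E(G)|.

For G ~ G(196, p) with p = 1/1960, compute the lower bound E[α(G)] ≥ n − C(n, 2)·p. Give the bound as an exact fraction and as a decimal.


E[|E(G)|] = C(196, 2)·p = 19110 · (1/1960) = 39/4.
E[α(G)] ≥ n − E[|E(G)|] = 196 − 39/4 = 745/4.
Numerically: ≈ 186.250.
(This is only a lower bound; the true E[α(G)] may be larger.)

E[α(G)] ≥ 745/4 ≈ 186.250.


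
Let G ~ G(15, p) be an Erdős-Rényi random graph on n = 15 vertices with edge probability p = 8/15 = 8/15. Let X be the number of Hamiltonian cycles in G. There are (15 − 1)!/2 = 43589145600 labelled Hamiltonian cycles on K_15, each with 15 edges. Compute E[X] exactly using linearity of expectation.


K_15 has (15 − 1)!/2 = 43589145600 labelled Hamiltonian cycles.
For each such Hamiltonian cycle H, let X_H = 1 if all 15 edges of H are present in G. Then P[X_H = 1] = p^{15} = (8/15)^{15} = 35184372088832/437893890380859375.
By linearity of expectation: E[X] = Σ_H E[X_H] = 43589145600 · p^{15} = 43589145600 · 35184372088832/437893890380859375 = 252453780711880523776/72081298828125.
Numerically: E[X] ≈ 3.5e+06.

E[X] = 43589145600 · (8/15)^{15} = 252453780711880523776/72081298828125 ≈ 3.5e+06.


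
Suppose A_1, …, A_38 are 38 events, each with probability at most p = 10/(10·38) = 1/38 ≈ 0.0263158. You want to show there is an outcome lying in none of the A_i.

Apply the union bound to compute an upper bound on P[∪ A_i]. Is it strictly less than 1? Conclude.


Union bound: P[∪_{i=1}^{38} A_i] ≤ Σ_i P[A_i] ≤ 38·p = 38·(1/38) = 1.
Numerically: 1 ≈ 1.0000000.
Is 1 < 1? NO.
Since the bound 1 is ≥ 1, the union bound is uninformative here; it does NOT by itself certify existence.

38·p = 1 ≈ 1.0000000; existence NOT certified by the union bound.


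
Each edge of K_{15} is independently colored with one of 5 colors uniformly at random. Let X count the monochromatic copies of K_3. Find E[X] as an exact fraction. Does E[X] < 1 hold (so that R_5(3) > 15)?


E[X] = C(15, 3) · 5^{1 − 3} = 455 · 5^{−2} = 455/25.
As a reduced fraction: E[X] = 91/5 ≈ 18.200000.
Is E[X] < 1? NO.
Since E[X] ≥ 1, the first-moment bound is inconclusive at n = 15; it does NOT by itself certify R_5(3) > 15.

E[X] = 91/5 ≈ 18.200000; E[X] ≥ 1; first-moment method inconclusive here.


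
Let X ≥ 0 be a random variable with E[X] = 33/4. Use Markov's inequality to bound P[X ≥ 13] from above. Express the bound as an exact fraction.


μ = E[X] = 33/4, a = 13.
Markov: P[X ≥ 13] ≤ μ/a = (33/4)/13 = 33/52.
Numerically: ≈ 0.6346.
(Since a = 13 > μ = 8.2500, the bound 33/52 is < 1 and informative.)

P[X ≥ 13] ≤ 33/52 ≈ 0.6346.


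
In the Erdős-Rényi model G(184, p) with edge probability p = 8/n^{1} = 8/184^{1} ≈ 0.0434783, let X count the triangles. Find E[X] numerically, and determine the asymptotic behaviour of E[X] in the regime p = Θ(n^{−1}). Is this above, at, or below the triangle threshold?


Number of potential triangles: C(184, 3) = 1021384.
Each occurs with probability p³ ≈ (0.0434783)³ ≈ 8.21895291e-05.
By linearity: E[X] = C(184, 3)·p³ ≈ 1021384 · 8.21895291e-05 ≈ 83.947070.
Here α = 1, so p = 8/n is exactly at the triangle threshold p ~ 1/n. Asymptotically E[X] → c³/6 = 8³/6 = 256/3 ≈ 85.333333, a bounded constant. In this regime the triangle count is asymptotically Poisson(c³/6).

E[X] ≈ 83.947070; in regime p = Θ(1/n^{1}) E[X] stays bounded (at the triangle threshold p ~ 1/n).


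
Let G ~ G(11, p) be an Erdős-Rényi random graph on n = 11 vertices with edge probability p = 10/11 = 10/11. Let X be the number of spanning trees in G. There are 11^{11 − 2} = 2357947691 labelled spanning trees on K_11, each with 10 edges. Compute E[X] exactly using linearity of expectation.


K_11 has 11^{11 − 2} = 2357947691 labelled spanning trees.
For each such spanning tree H, let X_H = 1 if all 10 edges of H are present in G. Then P[X_H = 1] = p^{10} = (10/11)^{10} = 10000000000/25937424601.
By linearity: E[X] = Σ_H E[X_H] = 2357947691 · p^{10} = 2357947691 · 10000000000/25937424601 = 10000000000/11.
Numerically: E[X] ≈ 9.09091e+08.

E[X] = 2357947691 · (10/11)^{10} = 10000000000/11 ≈ 9.09091e+08.


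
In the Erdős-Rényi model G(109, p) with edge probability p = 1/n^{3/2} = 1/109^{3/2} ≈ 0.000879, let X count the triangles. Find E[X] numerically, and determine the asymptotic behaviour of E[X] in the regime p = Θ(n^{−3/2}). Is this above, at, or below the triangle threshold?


Number of potential triangles: C(109, 3) = 209934.
Each occurs with probability p³ ≈ (0.000879)³ ≈ 6.78548e-10.
By linearity: E[X] = C(109, 3)·p³ ≈ 209934 · 6.78548e-10 ≈ 0.000.
Since α = 3/2 > 1, p = c/n^{3/2} = o(1/n) is below the triangle threshold p ~ 1/n. Asymptotically E[X] ~ (c³/6)·n^{3(1−α)} = (1³/6)·n^{-1.5} → 0, so by Markov's inequality G has no triangles w.h.p.

E[X] ≈ 0.000; in regime p = Θ(1/n^{3/2}) E[X] tends to 0 (below the triangle threshold p ~ 1/n).


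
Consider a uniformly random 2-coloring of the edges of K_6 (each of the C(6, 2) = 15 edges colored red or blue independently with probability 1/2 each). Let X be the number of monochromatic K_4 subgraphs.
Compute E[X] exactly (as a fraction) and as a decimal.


Let X = Σ_S X_S over the C(6, 4) = 15 subsets S of size 4, where X_S = 1 if the K_4 on S is monochromatic.
For a fixed S, the K_4 on S has C(4, 2) = 6 edges. P[all 6 edges red] = (1/2)^6, and likewise for blue, so P[monochromatic] = 2·(1/2)^6 = 2^{1 − 6} = 1/32.
Summing: E[X] = C(6, 4) · 2^{1 − 6} = 15 · 1/32 = 15/32.
Numerically: E[X] ≈ 0.46875.

E[X] = C(6,4)·2^(1−C(4,2)) = 15/32 ≈ 0.46875.


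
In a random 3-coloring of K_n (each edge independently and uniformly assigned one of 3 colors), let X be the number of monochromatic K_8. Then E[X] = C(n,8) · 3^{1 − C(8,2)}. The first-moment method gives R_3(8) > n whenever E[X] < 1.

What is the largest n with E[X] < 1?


We need C(n, 8) · 3^{1 − 28} < 1, i.e. C(n, 8) < 3^{28 − 1} = 7625597484987.
Check values of n near the boundary:
  n = 150: C(150, 8) = 5257211409450; 5257211409450 < 7625597484987? YES
  n = 151: C(151, 8) = 5551321138650; 5551321138650 < 7625597484987? YES
  n = 152: C(152, 8) = 5859727868575; 5859727868575 < 7625597484987? YES
  n = 153: C(153, 8) = 6183023199255; 6183023199255 < 7625597484987? YES
  n = 154: C(154, 8) = 6521818990995; 6521818990995 < 7625597484987? YES
  n = 155: C(155, 8) = 6876747915675; 6876747915675 < 7625597484987? YES
  n = 156: C(156, 8) = 7248464019225; 7248464019225 < 7625597484987? YES
  n = 157: C(157, 8) = 7637643295425; 7637643295425 < 7625597484987? NO
The largest n with C(n, 8) < 7625597484987 is n = 156 (where E[X] = 805384891025/847288609443 ≈ 0.9505437). Hence R_3(8) > 156, i.e. R_3(8) ≥ 157.

Largest n = 156; hence R_3(8) > 156.


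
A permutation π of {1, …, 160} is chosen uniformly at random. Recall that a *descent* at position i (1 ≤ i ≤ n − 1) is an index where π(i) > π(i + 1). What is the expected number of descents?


Write X = Σ X_I over i = 1, …, 159, with X_I the indicator of one descent.
There are 159 indicators.
For each fixed i, the pair (π(i), π(i+1)) is a uniformly random ordered pair of distinct values from {1, …, 160}; by symmetry P[π(i) > π(i+1)] = 1/2.
By linearity: E[X] = 159 · (1/2) = (160 − 1) · (1/2) = 159/2 ≈ 79.500000.

E[X] = 159/2 = 79.500000.


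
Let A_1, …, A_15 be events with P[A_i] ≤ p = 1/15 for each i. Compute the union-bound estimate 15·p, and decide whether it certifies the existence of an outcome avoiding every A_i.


Union bound: P[∪_{i=1}^{15} A_i] ≤ Σ_i P[A_i] ≤ 15·p = 15·(1/15) = 1.
Numerically: 1 ≈ 1.000.
Is 1 < 1? NO.
Since the bound 1 is ≥ 1, the union bound is uninformative here; it does NOT by itself certify existence.

15·p = 1 ≈ 1.000; existence NOT certified by the union bound.


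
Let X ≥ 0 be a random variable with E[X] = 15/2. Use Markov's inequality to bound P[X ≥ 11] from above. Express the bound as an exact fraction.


μ = E[X] = 15/2, a = 11.
Markov: P[X ≥ 11] ≤ μ/a = (15/2)/11 = 15/22.
Numerically: ≈ 0.682.
(Since a = 11 > μ = 7.500, the bound 15/22 is < 1 and informative.)

P[X ≥ 11] ≤ 15/22 ≈ 0.682.


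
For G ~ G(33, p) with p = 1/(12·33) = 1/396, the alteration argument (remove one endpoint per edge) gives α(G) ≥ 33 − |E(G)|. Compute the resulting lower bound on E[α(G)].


E[|E(G)|] = C(33, 2)·p = 528 · (1/396) = 4/3.
E[α(G)] ≥ n − E[|E(G)|] = 33 − 4/3 = 95/3.
Numerically: ≈ 31.6667.
(This is only a lower bound; the true E[α(G)] may be larger.)

E[α(G)] ≥ 95/3 ≈ 31.6667.


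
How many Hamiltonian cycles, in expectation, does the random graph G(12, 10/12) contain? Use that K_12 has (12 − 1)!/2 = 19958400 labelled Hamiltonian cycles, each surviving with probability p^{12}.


K_12 has (12 − 1)!/2 = 19958400 labelled Hamiltonian cycles.
For each such Hamiltonian cycle H, let X_H = 1 if all 12 edges of H are present in G. Then P[X_H = 1] = p^{12} = (5/6)^{12} = 244140625/2176782336.
By linearity: E[X] = Σ_H E[X_H] = 19958400 · p^{12} = 19958400 · 244140625/2176782336 = 469970703125/209952.
Numerically: E[X] ≈ 2.238e+06.

E[X] = 19958400 · (5/6)^{12} = 469970703125/209952 ≈ 2.238e+06.


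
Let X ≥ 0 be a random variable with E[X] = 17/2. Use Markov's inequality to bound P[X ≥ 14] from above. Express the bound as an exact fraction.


μ = E[X] = 17/2, a = 14.
Markov: P[X ≥ 14] ≤ μ/a = (17/2)/14 = 17/28.
Numerically: ≈ 0.6071.
(Since a = 14 > μ = 8.5000, the bound 17/28 is < 1 and informative.)

P[X ≥ 14] ≤ 17/28 ≈ 0.6071.


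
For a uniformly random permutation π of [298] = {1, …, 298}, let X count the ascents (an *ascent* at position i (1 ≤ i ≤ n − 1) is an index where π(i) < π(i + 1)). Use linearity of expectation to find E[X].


Write X = Σ X_I over i = 1, …, 297, with X_I the indicator of one ascent.
There are 297 indicators.
For each fixed i, the pair (π(i), π(i+1)) is a uniformly random ordered pair of distinct values from {1, …, 298}; by symmetry P[π(i) < π(i+1)] = 1/2.
By linearity: E[X] = 297 · (1/2) = (298 − 1) · (1/2) = 297/2 ≈ 148.500.

E[X] = 297/2 = 148.500.


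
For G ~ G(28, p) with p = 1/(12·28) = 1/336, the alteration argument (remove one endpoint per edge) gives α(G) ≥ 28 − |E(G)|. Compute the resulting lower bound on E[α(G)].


E[|E(G)|] = C(28, 2)·p = 378 · (1/336) = 9/8.
E[α(G)] ≥ n − E[|E(G)|] = 28 − 9/8 = 215/8.
Numerically: ≈ 26.875.
(This is only a lower bound; the true E[α(G)] may be larger.)

E[α(G)] ≥ 215/8 ≈ 26.875.


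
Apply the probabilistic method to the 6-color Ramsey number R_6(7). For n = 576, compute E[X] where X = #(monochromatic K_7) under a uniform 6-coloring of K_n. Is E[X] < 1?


E[X] = C(576, 7) · 6^{1 − 21} = 4023771393470400 · 6^{−20} = 4023771393470400/3656158440062976.
As a reduced fraction: E[X] = 6985714224775/6347497291776 ≈ 1.1005462.
Is E[X] < 1? NO.
Since E[X] ≥ 1, the first-moment bound is inconclusive at n = 576; it does NOT by itself certify R_6(7) > 576.

E[X] = 6985714224775/6347497291776 ≈ 1.1005462; E[X] ≥ 1; first-moment method inconclusive here.


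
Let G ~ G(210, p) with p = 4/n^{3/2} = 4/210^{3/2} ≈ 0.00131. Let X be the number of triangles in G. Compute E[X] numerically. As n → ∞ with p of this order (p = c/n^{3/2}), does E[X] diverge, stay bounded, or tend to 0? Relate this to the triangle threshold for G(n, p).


Number of potential triangles: C(210, 3) = 1521520.
Each occurs with probability p³ ≈ (0.00131)³ ≈ 2.27087e-09.
By linearity: E[X] = C(210, 3)·p³ ≈ 1521520 · 2.27087e-09 ≈ 0.003.
Since α = 3/2 > 1, p = c/n^{3/2} = o(1/n) is below the triangle threshold p ~ 1/n. Asymptotically E[X] ~ (c³/6)·n^{3(1−α)} = (4³/6)·n^{-1.5} → 0, so by Markov's inequality G has no triangles w.h.p.

E[X] ≈ 0.003; in regime p = Θ(1/n^{3/2}) E[X] tends to 0 (below the triangle threshold p ~ 1/n).


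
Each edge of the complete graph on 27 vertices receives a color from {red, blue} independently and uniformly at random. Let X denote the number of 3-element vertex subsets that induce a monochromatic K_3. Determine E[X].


Let X = Σ_S X_S over the C(27, 3) = 2925 subsets S of size 3, where X_S = 1 if the K_3 on S is monochromatic.
For a fixed S, the K_3 on S has C(3, 2) = 3 edges. P[all 3 edges red] = (1/2)^3, and likewise for blue, so P[monochromatic] = 2·(1/2)^3 = 2^{1 − 3} = 1/4.
By linearity of expectation: E[X] = C(27, 3) · 2^{1 − 3} = 2925 · 1/4 = 2925/4.
Numerically: E[X] ≈ 731.2500.

E[X] = C(27,3)·2^(1−C(3,2)) = 2925/4 ≈ 731.2500.


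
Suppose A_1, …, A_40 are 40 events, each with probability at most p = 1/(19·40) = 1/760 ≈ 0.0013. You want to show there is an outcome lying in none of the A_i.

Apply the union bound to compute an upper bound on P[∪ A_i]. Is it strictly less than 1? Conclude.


Union bound: P[∪_{i=1}^{40} A_i] ≤ Σ_i P[A_i] ≤ 40·p = 40·(1/760) = 1/19.
Numerically: 1/19 ≈ 0.0526.
Is 1/19 < 1? YES.
Since P[∪ A_i] ≤ 1/19 < 1, the complement has P[∩ A_i^c] ≥ 1 − 1/19 = 18/19 > 0, so some outcome avoids every A_i.

40·p = 1/19 ≈ 0.0526; existence CERTIFIED by the union bound.


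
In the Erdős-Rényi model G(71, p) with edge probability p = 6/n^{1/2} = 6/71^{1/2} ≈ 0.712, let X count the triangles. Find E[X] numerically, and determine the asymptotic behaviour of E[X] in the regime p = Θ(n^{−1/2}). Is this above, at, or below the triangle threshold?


Number of potential triangles: C(71, 3) = 57155.
Each occurs with probability p³ ≈ (0.712)³ ≈ 3.61049e-01.
By linearity: E[X] = C(71, 3)·p³ ≈ 57155 · 3.61049e-01 ≈ 20635.759.
Since α = 1/2 < 1, p = c/n^{1/2} ≫ 1/n is above the triangle threshold p ~ 1/n. Asymptotically E[X] ~ (c³/6)·n^{3(1−α)} = (6³/6)·n^{1.5} → ∞; triangles are abundant w.h.p.

E[X] ≈ 20635.759; in regime p = Θ(1/n^{1/2}) E[X] diverges (above the triangle threshold p ~ 1/n).


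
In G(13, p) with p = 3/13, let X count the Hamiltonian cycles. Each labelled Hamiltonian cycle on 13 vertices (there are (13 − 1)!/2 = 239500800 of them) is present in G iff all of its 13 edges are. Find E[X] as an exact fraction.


K_13 has (13 − 1)!/2 = 239500800 labelled Hamiltonian cycles.
For each such Hamiltonian cycle H, let X_H = 1 if all 13 edges of H are present in G. Then P[X_H = 1] = p^{13} = (3/13)^{13} = 1594323/302875106592253.
Summing the indicators: E[X] = Σ_H E[X_H] = 239500800 · p^{13} = 239500800 · 1594323/302875106592253 = 381841633958400/302875106592253.
Numerically: E[X] ≈ 1.2607.

E[X] = 239500800 · (3/13)^{13} = 381841633958400/302875106592253 ≈ 1.2607.


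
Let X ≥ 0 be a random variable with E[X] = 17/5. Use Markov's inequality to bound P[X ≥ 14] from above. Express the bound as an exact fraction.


μ = E[X] = 17/5, a = 14.
Markov: P[X ≥ 14] ≤ μ/a = (17/5)/14 = 17/70.
Numerically: ≈ 0.242857.
(Since a = 14 > μ = 3.400000, the bound 17/70 is < 1 and informative.)

P[X ≥ 14] ≤ 17/70 ≈ 0.242857.


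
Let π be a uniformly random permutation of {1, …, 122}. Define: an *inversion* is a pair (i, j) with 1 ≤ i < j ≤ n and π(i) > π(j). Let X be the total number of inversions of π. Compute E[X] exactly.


Write X = Σ X_I over the C(122, 2) = 7381 pairs i < j, with X_I the indicator of one inversion.
There are 7381 indicators.
For each fixed pair i < j, the values π(i) and π(j) are two distinct elements of {1, …, 122} in uniformly random order; by symmetry P[π(i) > π(j)] = 1/2.
By linearity: E[X] = 7381 · (1/2) = C(122, 2) · (1/2) = 7381/2 = 7381/2 ≈ 3690.5000.

E[X] = 7381/2 = 3690.5000.


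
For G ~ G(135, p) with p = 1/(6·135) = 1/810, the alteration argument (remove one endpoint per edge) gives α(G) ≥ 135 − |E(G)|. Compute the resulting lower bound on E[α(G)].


E[|E(G)|] = C(135, 2)·p = 9045 · (1/810) = 67/6.
E[α(G)] ≥ n − E[|E(G)|] = 135 − 67/6 = 743/6.
Numerically: ≈ 123.833333.
(This is only a lower bound; the true E[α(G)] may be larger.)

E[α(G)] ≥ 743/6 ≈ 123.833333.


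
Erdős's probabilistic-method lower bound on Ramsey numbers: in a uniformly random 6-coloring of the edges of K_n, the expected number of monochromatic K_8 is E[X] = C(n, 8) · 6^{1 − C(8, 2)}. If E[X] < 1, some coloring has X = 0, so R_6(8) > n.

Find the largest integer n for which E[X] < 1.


We need C(n, 8) · 6^{1 − 28} < 1, i.e. C(n, 8) < 6^{28 − 1} = 1023490369077469249536.
Check values of n near the boundary:
  n = 1589: C(1589, 8) = 990389025825605844438; 990389025825605844438 < 1023490369077469249536? YES
  n = 1590: C(1590, 8) = 995397314198933813310; 995397314198933813310 < 1023490369077469249536? YES
  n = 1591: C(1591, 8) = 1000427749141189953870; 1000427749141189953870 < 1023490369077469249536? YES
  n = 1592: C(1592, 8) = 1005480414540892933435; 1005480414540892933435 < 1023490369077469249536? YES
  n = 1593: C(1593, 8) = 1010555394551193970323; 1010555394551193970323 < 1023490369077469249536? YES
  n = 1594: C(1594, 8) = 1015652773590544255167; 1015652773590544255167 < 1023490369077469249536? YES
  n = 1595: C(1595, 8) = 1020772636343363633895; 1020772636343363633895 < 1023490369077469249536? YES
  n = 1596: C(1596, 8) = 1025915067760710553965; 1025915067760710553965 < 1023490369077469249536? NO
  n = 1597: C(1597, 8) = 1031080153060953275445; 1031080153060953275445 < 1023490369077469249536? NO
  n = 1598: C(1598, 8) = 1036267977730442348529; 1036267977730442348529 < 1023490369077469249536? NO
The largest n with C(n, 8) < 1023490369077469249536 is n = 1595 (where E[X] = 113419181815929292655/113721152119718805504 ≈ 0.997). Hence R_6(8) > 1595, i.e. R_6(8) ≥ 1596.

Largest n = 1595; hence R_6(8) > 1595.


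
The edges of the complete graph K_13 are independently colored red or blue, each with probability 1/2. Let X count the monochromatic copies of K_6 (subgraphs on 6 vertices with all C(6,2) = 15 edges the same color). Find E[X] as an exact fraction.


Let X = Σ_S X_S over the C(13, 6) = 1716 subsets S of size 6, where X_S = 1 if the K_6 on S is monochromatic.
For a fixed S, the K_6 on S has C(6, 2) = 15 edges. P[all 15 edges red] = (1/2)^15, and likewise for blue, so P[monochromatic] = 2·(1/2)^15 = 2^{1 − 15} = 1/16384.
By linearity of expectation: E[X] = C(13, 6) · 2^{1 − 15} = 1716 · 1/16384 = 429/4096.
Numerically: E[X] ≈ 0.105.

E[X] = C(13,6)·2^(1−C(6,2)) = 429/4096 ≈ 0.105.


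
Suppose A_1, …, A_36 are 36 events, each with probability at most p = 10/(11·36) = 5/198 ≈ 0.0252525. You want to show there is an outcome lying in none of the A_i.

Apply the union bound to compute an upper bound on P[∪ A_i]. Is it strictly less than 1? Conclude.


Union bound: P[∪_{i=1}^{36} A_i] ≤ Σ_i P[A_i] ≤ 36·p = 36·(5/198) = 10/11.
Numerically: 10/11 ≈ 0.9090909.
Is 10/11 < 1? YES.
Since P[∪ A_i] ≤ 10/11 < 1, the complement has P[∩ A_i^c] ≥ 1 − 10/11 = 1/11 > 0, so some outcome avoids every A_i.

36·p = 10/11 ≈ 0.9090909; existence CERTIFIED by the union bound.


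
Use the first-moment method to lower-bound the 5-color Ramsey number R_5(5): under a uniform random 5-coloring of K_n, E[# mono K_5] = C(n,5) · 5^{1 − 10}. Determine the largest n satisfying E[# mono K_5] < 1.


We need C(n, 5) · 5^{1 − 10} < 1, i.e. C(n, 5) < 5^{10 − 1} = 1953125.
Check values of n near the boundary:
  n = 46: C(46, 5) = 1370754; 1370754 < 1953125? YES
  n = 47: C(47, 5) = 1533939; 1533939 < 1953125? YES
  n = 48: C(48, 5) = 1712304; 1712304 < 1953125? YES
  n = 49: C(49, 5) = 1906884; 1906884 < 1953125? YES
  n = 50: C(50, 5) = 2118760; 2118760 < 1953125? NO
The largest n with C(n, 5) < 1953125 is n = 49 (where E[X] = 1906884/1953125 ≈ 0.976325). Hence R_5(5) > 49, i.e. R_5(5) ≥ 50.

Largest n = 49; hence R_5(5) > 49.


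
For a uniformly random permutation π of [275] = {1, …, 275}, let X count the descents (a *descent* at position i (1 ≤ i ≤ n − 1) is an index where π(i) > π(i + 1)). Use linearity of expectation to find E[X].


Write X = Σ X_I over i = 1, …, 274, with X_I the indicator of one descent.
There are 274 indicators.
For each fixed i, the pair (π(i), π(i+1)) is a uniformly random ordered pair of distinct values from {1, …, 275}; by symmetry P[π(i) > π(i+1)] = 1/2.
By linearity: E[X] = 274 · (1/2) = (275 − 1) · (1/2) = 137 ≈ 137.000000.

E[X] = 137 = 137.000000.


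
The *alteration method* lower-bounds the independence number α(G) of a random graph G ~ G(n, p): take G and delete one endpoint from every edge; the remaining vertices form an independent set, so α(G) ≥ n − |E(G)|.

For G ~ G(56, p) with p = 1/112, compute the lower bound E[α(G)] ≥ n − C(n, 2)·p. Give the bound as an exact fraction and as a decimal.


E[|E(G)|] = C(56, 2)·p = 1540 · (1/112) = 55/4.
E[α(G)] ≥ n − E[|E(G)|] = 56 − 55/4 = 169/4.
Numerically: ≈ 42.250.
(This is only a lower bound; the true E[α(G)] may be larger.)

E[α(G)] ≥ 169/4 ≈ 42.250.


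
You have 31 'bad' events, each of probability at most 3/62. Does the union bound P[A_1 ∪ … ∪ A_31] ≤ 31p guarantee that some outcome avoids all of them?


Union bound: P[∪_{i=1}^{31} A_i] ≤ Σ_i P[A_i] ≤ 31·p = 31·(3/62) = 3/2.
Numerically: 3/2 ≈ 1.5000000.
Is 3/2 < 1? NO.
Since the bound 3/2 is ≥ 1, the union bound is uninformative here; it does NOT by itself certify existence.

31·p = 3/2 ≈ 1.5000000; existence NOT certified by the union bound.


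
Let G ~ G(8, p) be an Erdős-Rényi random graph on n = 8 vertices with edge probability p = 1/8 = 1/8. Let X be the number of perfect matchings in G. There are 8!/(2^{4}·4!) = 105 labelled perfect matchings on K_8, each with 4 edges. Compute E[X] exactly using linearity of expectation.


K_8 has 8!/(2^{4}·4!) = 105 labelled perfect matchings.
For each such perfect matching H, let X_H = 1 if all 4 edges of H are present in G. Then P[X_H = 1] = p^{4} = (1/8)^{4} = 1/4096.
By linearity: E[X] = Σ_H E[X_H] = 105 · p^{4} = 105 · 1/4096 = 105/4096.
Numerically: E[X] ≈ 0.0256348.

E[X] = 105 · (1/8)^{4} = 105/4096 ≈ 0.0256348.


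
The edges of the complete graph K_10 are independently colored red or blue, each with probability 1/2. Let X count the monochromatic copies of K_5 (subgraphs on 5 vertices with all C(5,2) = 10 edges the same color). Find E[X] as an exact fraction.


Let X = Σ_S X_S over the C(10, 5) = 252 subsets S of size 5, where X_S = 1 if the K_5 on S is monochromatic.
For a fixed S, the K_5 on S has C(5, 2) = 10 edges. P[all 10 edges red] = (1/2)^10, and likewise for blue, so P[monochromatic] = 2·(1/2)^10 = 2^{1 − 10} = 1/512.
Summing: E[X] = C(10, 5) · 2^{1 − 10} = 252 · 1/512 = 63/128.
Numerically: E[X] ≈ 0.492.

E[X] = C(10,5)·2^(1−C(5,2)) = 63/128 ≈ 0.492.


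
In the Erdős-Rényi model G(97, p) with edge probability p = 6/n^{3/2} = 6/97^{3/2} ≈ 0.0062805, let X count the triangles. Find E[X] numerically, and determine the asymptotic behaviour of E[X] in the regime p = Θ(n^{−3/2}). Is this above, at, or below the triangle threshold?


Number of potential triangles: C(97, 3) = 147440.
Each occurs with probability p³ ≈ (0.0062805)³ ≈ 2.4773134e-07.
By linearity: E[X] = C(97, 3)·p³ ≈ 147440 · 2.4773134e-07 ≈ 0.03653.
Since α = 3/2 > 1, p = c/n^{3/2} = o(1/n) is below the triangle threshold p ~ 1/n. Asymptotically E[X] ~ (c³/6)·n^{3(1−α)} = (6³/6)·n^{-1.5} → 0, so by Markov's inequality G has no triangles w.h.p.

E[X] ≈ 0.03653; in regime p = Θ(1/n^{3/2}) E[X] tends to 0 (below the triangle threshold p ~ 1/n).


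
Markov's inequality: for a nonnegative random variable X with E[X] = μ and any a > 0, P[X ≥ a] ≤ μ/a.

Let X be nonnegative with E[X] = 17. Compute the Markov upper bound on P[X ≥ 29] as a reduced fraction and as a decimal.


μ = E[X] = 17, a = 29.
Markov: P[X ≥ 29] ≤ μ/a = (17)/29 = 17/29.
Numerically: ≈ 0.58621.
(Since a = 29 > μ = 17.00000, the bound 17/29 is < 1 and informative.)

P[X ≥ 29] ≤ 17/29 ≈ 0.58621.


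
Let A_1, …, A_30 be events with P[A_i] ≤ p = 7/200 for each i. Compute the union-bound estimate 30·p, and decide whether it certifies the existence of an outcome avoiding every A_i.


Union bound: P[∪_{i=1}^{30} A_i] ≤ Σ_i P[A_i] ≤ 30·p = 30·(7/200) = 21/20.
Numerically: 21/20 ≈ 1.0500000.
Is 21/20 < 1? NO.
Since the bound 21/20 is ≥ 1, the union bound is uninformative here; it does NOT by itself certify existence.

30·p = 21/20 ≈ 1.0500000; existence NOT certified by the union bound.


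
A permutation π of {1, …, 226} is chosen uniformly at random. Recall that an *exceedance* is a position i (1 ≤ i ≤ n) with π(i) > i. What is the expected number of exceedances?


Write X = Σ_{i=1}^{226} X_i, where X_i = 1_{π(i) > i}.
For each fixed i, π(i) is uniform over {1, …, 226} (marginal of a uniform permutation), so P[π(i) > i] = (n − i)/n. Summing: Σ_{i=1}^{226} (n − i)/n = (0 + 1 + … + 225)/226 = 226(226 − 1)/(2·226) = (226 − 1)/2.
Hence E[X] = Σ_{i=1}^{226} (226 − i)/226 = 225/2 ≈ 112.50000.

E[X] = 225/2 = 112.50000.
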